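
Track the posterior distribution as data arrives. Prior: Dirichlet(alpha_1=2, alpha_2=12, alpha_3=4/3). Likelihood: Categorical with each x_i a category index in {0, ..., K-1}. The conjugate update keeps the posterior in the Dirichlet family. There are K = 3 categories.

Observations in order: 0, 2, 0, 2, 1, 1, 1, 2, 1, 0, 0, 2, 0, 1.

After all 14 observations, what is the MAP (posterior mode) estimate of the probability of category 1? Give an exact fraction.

48/79

obs 1: x=0 → posterior Dirichlet(3, 12, 4/3)
obs 2: x=2 → posterior Dirichlet(3, 12, 7/3)
obs 3: x=0 → posterior Dirichlet(4, 12, 7/3)
obs 4: x=2 → posterior Dirichlet(4, 12, 10/3)
obs 5: x=1 → posterior Dirichlet(4, 13, 10/3)
obs 6: x=1 → posterior Dirichlet(4, 14, 10/3)
obs 7: x=1 → posterior Dirichlet(4, 15, 10/3)
obs 8: x=2 → posterior Dirichlet(4, 15, 13/3)
obs 9: x=1 → posterior Dirichlet(4, 16, 13/3)
obs 10: x=0 → posterior Dirichlet(5, 16, 13/3)
obs 11: x=0 → posterior Dirichlet(6, 16, 13/3)
obs 12: x=2 → posterior Dirichlet(6, 16, 16/3)
obs 13: x=0 → posterior Dirichlet(7, 16, 16/3)
obs 14: x=1 → posterior Dirichlet(7, 17, 16/3)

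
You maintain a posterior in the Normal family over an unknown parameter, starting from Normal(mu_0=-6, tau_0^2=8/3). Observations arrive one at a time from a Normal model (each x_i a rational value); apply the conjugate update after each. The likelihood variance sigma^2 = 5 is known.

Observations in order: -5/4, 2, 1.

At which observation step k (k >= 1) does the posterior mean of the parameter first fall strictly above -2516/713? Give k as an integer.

k = 2

obs 1: x=-5/4 → posterior Normal(-100/23, 40/23)
obs 2: x=2 → posterior Normal(-84/31, 40/31)
obs 3: x=1 → posterior Normal(-76/39, 40/39)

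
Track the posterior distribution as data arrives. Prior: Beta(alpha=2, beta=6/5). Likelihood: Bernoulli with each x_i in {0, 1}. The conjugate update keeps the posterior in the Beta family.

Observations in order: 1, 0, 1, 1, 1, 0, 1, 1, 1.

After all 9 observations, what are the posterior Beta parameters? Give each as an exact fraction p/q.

obs 1: x=1 → posterior Beta(3, 6/5)
obs 2: x=0 → posterior Beta(3, 11/5)
obs 3: x=1 → posterior Beta(4, 11/5)
obs 4: x=1 → posterior Beta(5, 11/5)
obs 5: x=1 → posterior Beta(6, 11/5)
obs 6: x=0 → posterior Beta(6, 16/5)
obs 7: x=1 → posterior Beta(7, 16/5)
obs 8: x=1 → posterior Beta(8, 16/5)
obs 9: x=1 → posterior Beta(9, 16/5)

alpha=9, beta=16/5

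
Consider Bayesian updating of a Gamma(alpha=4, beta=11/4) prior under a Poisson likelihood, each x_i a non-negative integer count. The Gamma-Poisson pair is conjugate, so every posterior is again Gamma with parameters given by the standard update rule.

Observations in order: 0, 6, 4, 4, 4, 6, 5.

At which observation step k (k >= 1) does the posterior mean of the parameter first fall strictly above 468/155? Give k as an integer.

k = 6

obs 1: x=0 → posterior Gamma(4, 15/4)
obs 2: x=6 → posterior Gamma(10, 19/4)
obs 3: x=4 → posterior Gamma(14, 23/4)
obs 4: x=4 → posterior Gamma(18, 27/4)
obs 5: x=4 → posterior Gamma(22, 31/4)
obs 6: x=6 → posterior Gamma(28, 35/4)
obs 7: x=5 → posterior Gamma(33, 39/4)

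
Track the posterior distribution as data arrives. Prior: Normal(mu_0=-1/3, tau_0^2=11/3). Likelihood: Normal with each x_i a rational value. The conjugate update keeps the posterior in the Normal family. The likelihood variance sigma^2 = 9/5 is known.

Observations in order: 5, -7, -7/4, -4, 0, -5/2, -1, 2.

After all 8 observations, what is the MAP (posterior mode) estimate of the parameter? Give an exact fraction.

obs 1: x=5 → posterior Normal(133/41, 99/82)
obs 2: x=-7 → posterior Normal(-119/137, 99/137)
obs 3: x=-7/4 → posterior Normal(-287/256, 33/64)
obs 4: x=-4 → posterior Normal(-1741/988, 99/247)
obs 5: x=0 → posterior Normal(-1741/1208, 99/302)
obs 6: x=-5/2 → posterior Normal(-2291/1428, 33/119)
obs 7: x=-1 → posterior Normal(-2511/1648, 99/412)
obs 8: x=2 → posterior Normal(-2071/1868, 99/467)

-2071/1868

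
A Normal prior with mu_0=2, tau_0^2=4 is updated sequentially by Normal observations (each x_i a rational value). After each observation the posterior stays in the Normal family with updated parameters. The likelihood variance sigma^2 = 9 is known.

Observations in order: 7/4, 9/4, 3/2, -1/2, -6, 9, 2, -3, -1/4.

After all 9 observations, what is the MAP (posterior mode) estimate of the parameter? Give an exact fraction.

1

obs 1: x=7/4 → posterior Normal(25/13, 36/13)
obs 2: x=9/4 → posterior Normal(2, 36/17)
obs 3: x=3/2 → posterior Normal(40/21, 12/7)
obs 4: x=-1/2 → posterior Normal(38/25, 36/25)
obs 5: x=-6 → posterior Normal(14/29, 36/29)
obs 6: x=9 → posterior Normal(50/33, 12/11)
obs 7: x=2 → posterior Normal(58/37, 36/37)
obs 8: x=-3 → posterior Normal(46/41, 36/41)
obs 9: x=-1/4 → posterior Normal(1, 4/5)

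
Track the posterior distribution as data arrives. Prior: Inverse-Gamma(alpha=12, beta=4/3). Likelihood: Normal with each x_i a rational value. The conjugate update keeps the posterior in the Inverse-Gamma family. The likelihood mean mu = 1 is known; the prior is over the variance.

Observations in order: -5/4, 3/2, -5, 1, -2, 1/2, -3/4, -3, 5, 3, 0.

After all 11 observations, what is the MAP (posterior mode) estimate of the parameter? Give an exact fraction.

2239/888

obs 1: x=-5/4 → posterior Inverse-Gamma(25/2, 371/96)
obs 2: x=3/2 → posterior Inverse-Gamma(13, 383/96)
obs 3: x=-5 → posterior Inverse-Gamma(27/2, 2111/96)
obs 4: x=1 → posterior Inverse-Gamma(14, 2111/96)
obs 5: x=-2 → posterior Inverse-Gamma(29/2, 2543/96)
obs 6: x=1/2 → posterior Inverse-Gamma(15, 2555/96)
obs 7: x=-3/4 → posterior Inverse-Gamma(31/2, 1351/48)
obs 8: x=-3 → posterior Inverse-Gamma(16, 1735/48)
obs 9: x=5 → posterior Inverse-Gamma(33/2, 2119/48)
obs 10: x=3 → posterior Inverse-Gamma(17, 2215/48)
obs 11: x=0 → posterior Inverse-Gamma(35/2, 2239/48)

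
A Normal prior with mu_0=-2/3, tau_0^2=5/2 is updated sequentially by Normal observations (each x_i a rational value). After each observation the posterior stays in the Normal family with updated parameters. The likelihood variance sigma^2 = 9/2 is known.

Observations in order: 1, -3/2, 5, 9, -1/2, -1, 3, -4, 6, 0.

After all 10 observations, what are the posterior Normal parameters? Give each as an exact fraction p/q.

mu_0=79/59, tau_0^2=45/118

obs 1: x=1 → posterior Normal(-1/14, 45/28)
obs 2: x=-3/2 → posterior Normal(-17/38, 45/38)
obs 3: x=5 → posterior Normal(11/16, 15/16)
obs 4: x=9 → posterior Normal(123/58, 45/58)
obs 5: x=-1/2 → posterior Normal(59/34, 45/68)
obs 6: x=-1 → posterior Normal(18/13, 15/26)
obs 7: x=3 → posterior Normal(69/44, 45/88)
obs 8: x=-4 → posterior Normal(1, 45/98)
obs 9: x=6 → posterior Normal(79/54, 5/12)
obs 10: x=0 → posterior Normal(79/59, 45/118)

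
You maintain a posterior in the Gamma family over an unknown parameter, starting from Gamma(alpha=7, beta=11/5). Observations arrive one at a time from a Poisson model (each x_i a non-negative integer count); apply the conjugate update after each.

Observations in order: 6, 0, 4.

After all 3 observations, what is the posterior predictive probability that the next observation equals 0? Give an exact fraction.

1133827315385150725554176/22550116774162743178682911

obs 1: x=6 → posterior Gamma(13, 16/5)
obs 2: x=0 → posterior Gamma(13, 21/5)
obs 3: x=4 → posterior Gamma(17, 26/5)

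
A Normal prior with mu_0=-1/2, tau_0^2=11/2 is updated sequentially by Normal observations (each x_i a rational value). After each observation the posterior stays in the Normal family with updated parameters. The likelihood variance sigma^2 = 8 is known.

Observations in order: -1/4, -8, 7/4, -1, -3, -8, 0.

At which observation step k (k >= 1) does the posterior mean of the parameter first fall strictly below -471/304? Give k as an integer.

obs 1: x=-1/4 → posterior Normal(-43/108, 88/27)
obs 2: x=-8 → posterior Normal(-395/152, 44/19)
obs 3: x=7/4 → posterior Normal(-159/98, 88/49)
obs 4: x=-1 → posterior Normal(-181/120, 22/15)
obs 5: x=-3 → posterior Normal(-247/142, 88/71)
obs 6: x=-8 → posterior Normal(-423/164, 44/41)
obs 7: x=0 → posterior Normal(-141/62, 88/93)

k = 2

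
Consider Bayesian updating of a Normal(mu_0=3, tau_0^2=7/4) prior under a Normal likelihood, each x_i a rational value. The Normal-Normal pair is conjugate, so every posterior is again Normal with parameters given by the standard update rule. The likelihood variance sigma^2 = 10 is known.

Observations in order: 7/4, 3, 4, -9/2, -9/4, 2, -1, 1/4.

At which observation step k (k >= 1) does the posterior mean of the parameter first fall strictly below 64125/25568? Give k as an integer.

k = 4

obs 1: x=7/4 → posterior Normal(529/188, 70/47)
obs 2: x=3 → posterior Normal(613/216, 35/27)
obs 3: x=4 → posterior Normal(725/244, 70/61)
obs 4: x=-9/2 → posterior Normal(599/272, 35/34)
obs 5: x=-9/4 → posterior Normal(134/75, 14/15)
obs 6: x=2 → posterior Normal(74/41, 35/41)
obs 7: x=-1 → posterior Normal(141/89, 70/89)
obs 8: x=1/4 → posterior Normal(571/384, 35/48)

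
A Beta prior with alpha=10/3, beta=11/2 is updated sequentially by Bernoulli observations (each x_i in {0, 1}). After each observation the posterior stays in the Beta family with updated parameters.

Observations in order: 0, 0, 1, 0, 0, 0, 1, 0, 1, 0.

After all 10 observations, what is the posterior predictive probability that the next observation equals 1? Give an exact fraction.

obs 1: x=0 → posterior Beta(10/3, 13/2)
obs 2: x=0 → posterior Beta(10/3, 15/2)
obs 3: x=1 → posterior Beta(13/3, 15/2)
obs 4: x=0 → posterior Beta(13/3, 17/2)
obs 5: x=0 → posterior Beta(13/3, 19/2)
obs 6: x=0 → posterior Beta(13/3, 21/2)
obs 7: x=1 → posterior Beta(16/3, 21/2)
obs 8: x=0 → posterior Beta(16/3, 23/2)
obs 9: x=1 → posterior Beta(19/3, 23/2)
obs 10: x=0 → posterior Beta(19/3, 25/2)

38/113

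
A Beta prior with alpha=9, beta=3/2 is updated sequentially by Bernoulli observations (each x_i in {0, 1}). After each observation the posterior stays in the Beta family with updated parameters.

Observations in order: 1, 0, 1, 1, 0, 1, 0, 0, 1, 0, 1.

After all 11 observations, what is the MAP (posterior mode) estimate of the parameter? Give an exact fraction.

obs 1: x=1 → posterior Beta(10, 3/2)
obs 2: x=0 → posterior Beta(10, 5/2)
obs 3: x=1 → posterior Beta(11, 5/2)
obs 4: x=1 → posterior Beta(12, 5/2)
obs 5: x=0 → posterior Beta(12, 7/2)
obs 6: x=1 → posterior Beta(13, 7/2)
obs 7: x=0 → posterior Beta(13, 9/2)
obs 8: x=0 → posterior Beta(13, 11/2)
obs 9: x=1 → posterior Beta(14, 11/2)
obs 10: x=0 → posterior Beta(14, 13/2)
obs 11: x=1 → posterior Beta(15, 13/2)

28/39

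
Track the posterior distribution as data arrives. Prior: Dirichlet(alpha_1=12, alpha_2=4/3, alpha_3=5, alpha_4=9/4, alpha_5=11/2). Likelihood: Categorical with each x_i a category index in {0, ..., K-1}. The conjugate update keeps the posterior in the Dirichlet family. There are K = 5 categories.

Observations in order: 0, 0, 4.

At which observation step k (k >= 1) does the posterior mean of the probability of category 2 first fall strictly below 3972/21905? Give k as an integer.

obs 1: x=0 → posterior Dirichlet(13, 4/3, 5, 9/4, 11/2)
obs 2: x=0 → posterior Dirichlet(14, 4/3, 5, 9/4, 11/2)
obs 3: x=4 → posterior Dirichlet(14, 4/3, 5, 9/4, 13/2)

k = 2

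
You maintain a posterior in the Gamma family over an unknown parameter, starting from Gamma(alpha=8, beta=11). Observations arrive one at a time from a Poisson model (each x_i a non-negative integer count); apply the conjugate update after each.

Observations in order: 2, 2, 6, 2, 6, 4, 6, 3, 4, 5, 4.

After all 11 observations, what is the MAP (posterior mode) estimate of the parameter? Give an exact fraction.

obs 1: x=2 → posterior Gamma(10, 12)
obs 2: x=2 → posterior Gamma(12, 13)
obs 3: x=6 → posterior Gamma(18, 14)
obs 4: x=2 → posterior Gamma(20, 15)
obs 5: x=6 → posterior Gamma(26, 16)
obs 6: x=4 → posterior Gamma(30, 17)
obs 7: x=6 → posterior Gamma(36, 18)
obs 8: x=3 → posterior Gamma(39, 19)
obs 9: x=4 → posterior Gamma(43, 20)
obs 10: x=5 → posterior Gamma(48, 21)
obs 11: x=4 → posterior Gamma(52, 22)

51/22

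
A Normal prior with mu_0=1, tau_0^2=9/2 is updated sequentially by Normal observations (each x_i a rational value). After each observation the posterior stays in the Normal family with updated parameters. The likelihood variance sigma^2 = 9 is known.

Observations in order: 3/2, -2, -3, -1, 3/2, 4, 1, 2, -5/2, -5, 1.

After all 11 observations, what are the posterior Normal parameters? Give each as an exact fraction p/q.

obs 1: x=3/2 → posterior Normal(7/6, 3)
obs 2: x=-2 → posterior Normal(3/8, 9/4)
obs 3: x=-3 → posterior Normal(-3/10, 9/5)
obs 4: x=-1 → posterior Normal(-5/12, 3/2)
obs 5: x=3/2 → posterior Normal(-1/7, 9/7)
obs 6: x=4 → posterior Normal(3/8, 9/8)
obs 7: x=1 → posterior Normal(4/9, 1)
obs 8: x=2 → posterior Normal(3/5, 9/10)
obs 9: x=-5/2 → posterior Normal(7/22, 9/11)
obs 10: x=-5 → posterior Normal(-1/8, 3/4)
obs 11: x=1 → posterior Normal(-1/26, 9/13)

mu_0=-1/26, tau_0^2=9/13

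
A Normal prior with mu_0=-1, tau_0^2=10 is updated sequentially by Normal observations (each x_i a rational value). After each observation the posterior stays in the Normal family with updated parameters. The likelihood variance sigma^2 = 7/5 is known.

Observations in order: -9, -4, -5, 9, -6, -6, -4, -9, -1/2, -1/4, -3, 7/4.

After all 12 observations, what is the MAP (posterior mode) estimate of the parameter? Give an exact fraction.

obs 1: x=-9 → posterior Normal(-457/57, 70/57)
obs 2: x=-4 → posterior Normal(-657/107, 70/107)
obs 3: x=-5 → posterior Normal(-907/157, 70/157)
obs 4: x=9 → posterior Normal(-457/207, 70/207)
obs 5: x=-6 → posterior Normal(-757/257, 70/257)
obs 6: x=-6 → posterior Normal(-1057/307, 70/307)
obs 7: x=-4 → posterior Normal(-419/119, 10/51)
obs 8: x=-9 → posterior Normal(-1707/407, 70/407)
obs 9: x=-1/2 → posterior Normal(-1732/457, 70/457)
obs 10: x=-1/4 → posterior Normal(-1163/338, 70/507)
obs 11: x=-3 → posterior Normal(-3789/1114, 70/557)
obs 12: x=7/4 → posterior Normal(-1807/607, 70/607)

-1807/607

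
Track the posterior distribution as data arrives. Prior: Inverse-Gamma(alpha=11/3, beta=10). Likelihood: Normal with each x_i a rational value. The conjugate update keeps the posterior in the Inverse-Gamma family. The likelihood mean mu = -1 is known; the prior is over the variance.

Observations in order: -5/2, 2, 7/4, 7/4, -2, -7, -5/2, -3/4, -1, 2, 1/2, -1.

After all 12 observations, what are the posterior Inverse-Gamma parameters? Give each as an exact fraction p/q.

alpha=29/3, beta=1551/32

obs 1: x=-5/2 → posterior Inverse-Gamma(25/6, 89/8)
obs 2: x=2 → posterior Inverse-Gamma(14/3, 125/8)
obs 3: x=7/4 → posterior Inverse-Gamma(31/6, 621/32)
obs 4: x=7/4 → posterior Inverse-Gamma(17/3, 371/16)
obs 5: x=-2 → posterior Inverse-Gamma(37/6, 379/16)
obs 6: x=-7 → posterior Inverse-Gamma(20/3, 667/16)
obs 7: x=-5/2 → posterior Inverse-Gamma(43/6, 685/16)
obs 8: x=-3/4 → posterior Inverse-Gamma(23/3, 1371/32)
obs 9: x=-1 → posterior Inverse-Gamma(49/6, 1371/32)
obs 10: x=2 → posterior Inverse-Gamma(26/3, 1515/32)
obs 11: x=1/2 → posterior Inverse-Gamma(55/6, 1551/32)
obs 12: x=-1 → posterior Inverse-Gamma(29/3, 1551/32)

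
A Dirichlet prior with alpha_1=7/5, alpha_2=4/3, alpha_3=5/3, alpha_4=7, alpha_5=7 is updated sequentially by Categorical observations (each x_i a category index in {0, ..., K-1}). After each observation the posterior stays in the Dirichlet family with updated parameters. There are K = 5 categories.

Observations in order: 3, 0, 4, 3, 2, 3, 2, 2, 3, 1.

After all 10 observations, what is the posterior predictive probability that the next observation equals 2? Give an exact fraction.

obs 1: x=3 → posterior Dirichlet(7/5, 4/3, 5/3, 8, 7)
obs 2: x=0 → posterior Dirichlet(12/5, 4/3, 5/3, 8, 7)
obs 3: x=4 → posterior Dirichlet(12/5, 4/3, 5/3, 8, 8)
obs 4: x=3 → posterior Dirichlet(12/5, 4/3, 5/3, 9, 8)
obs 5: x=2 → posterior Dirichlet(12/5, 4/3, 8/3, 9, 8)
obs 6: x=3 → posterior Dirichlet(12/5, 4/3, 8/3, 10, 8)
obs 7: x=2 → posterior Dirichlet(12/5, 4/3, 11/3, 10, 8)
obs 8: x=2 → posterior Dirichlet(12/5, 4/3, 14/3, 10, 8)
obs 9: x=3 → posterior Dirichlet(12/5, 4/3, 14/3, 11, 8)
obs 10: x=1 → posterior Dirichlet(12/5, 7/3, 14/3, 11, 8)

35/213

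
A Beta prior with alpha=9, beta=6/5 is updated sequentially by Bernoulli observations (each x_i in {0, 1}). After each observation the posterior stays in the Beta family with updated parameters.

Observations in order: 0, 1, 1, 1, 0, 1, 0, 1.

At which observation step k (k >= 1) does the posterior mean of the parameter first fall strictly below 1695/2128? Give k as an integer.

obs 1: x=0 → posterior Beta(9, 11/5)
obs 2: x=1 → posterior Beta(10, 11/5)
obs 3: x=1 → posterior Beta(11, 11/5)
obs 4: x=1 → posterior Beta(12, 11/5)
obs 5: x=0 → posterior Beta(12, 16/5)
obs 6: x=1 → posterior Beta(13, 16/5)
obs 7: x=0 → posterior Beta(13, 21/5)
obs 8: x=1 → posterior Beta(14, 21/5)

k = 5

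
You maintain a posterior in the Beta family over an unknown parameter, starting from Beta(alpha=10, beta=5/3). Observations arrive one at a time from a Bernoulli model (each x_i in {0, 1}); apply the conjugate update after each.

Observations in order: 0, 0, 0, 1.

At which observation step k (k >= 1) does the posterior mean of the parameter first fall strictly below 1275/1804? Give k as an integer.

k = 3

obs 1: x=0 → posterior Beta(10, 8/3)
obs 2: x=0 → posterior Beta(10, 11/3)
obs 3: x=0 → posterior Beta(10, 14/3)
obs 4: x=1 → posterior Beta(11, 14/3)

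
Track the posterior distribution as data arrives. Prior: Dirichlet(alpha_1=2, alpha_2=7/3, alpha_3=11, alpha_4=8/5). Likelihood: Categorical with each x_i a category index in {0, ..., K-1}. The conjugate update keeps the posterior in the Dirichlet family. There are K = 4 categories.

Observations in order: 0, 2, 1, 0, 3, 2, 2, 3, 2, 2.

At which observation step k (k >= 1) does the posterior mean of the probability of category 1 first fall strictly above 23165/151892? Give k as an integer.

k = 3

obs 1: x=0 → posterior Dirichlet(3, 7/3, 11, 8/5)
obs 2: x=2 → posterior Dirichlet(3, 7/3, 12, 8/5)
obs 3: x=1 → posterior Dirichlet(3, 10/3, 12, 8/5)
obs 4: x=0 → posterior Dirichlet(4, 10/3, 12, 8/5)
obs 5: x=3 → posterior Dirichlet(4, 10/3, 12, 13/5)
obs 6: x=2 → posterior Dirichlet(4, 10/3, 13, 13/5)
obs 7: x=2 → posterior Dirichlet(4, 10/3, 14, 13/5)
obs 8: x=3 → posterior Dirichlet(4, 10/3, 14, 18/5)
obs 9: x=2 → posterior Dirichlet(4, 10/3, 15, 18/5)
obs 10: x=2 → posterior Dirichlet(4, 10/3, 16, 18/5)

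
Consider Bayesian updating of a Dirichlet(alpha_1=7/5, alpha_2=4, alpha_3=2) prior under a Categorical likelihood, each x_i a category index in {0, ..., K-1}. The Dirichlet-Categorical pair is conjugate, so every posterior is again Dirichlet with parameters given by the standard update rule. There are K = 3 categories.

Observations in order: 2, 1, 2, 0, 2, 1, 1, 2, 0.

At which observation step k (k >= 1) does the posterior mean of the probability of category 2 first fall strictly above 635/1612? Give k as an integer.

obs 1: x=2 → posterior Dirichlet(7/5, 4, 3)
obs 2: x=1 → posterior Dirichlet(7/5, 5, 3)
obs 3: x=2 → posterior Dirichlet(7/5, 5, 4)
obs 4: x=0 → posterior Dirichlet(12/5, 5, 4)
obs 5: x=2 → posterior Dirichlet(12/5, 5, 5)
obs 6: x=1 → posterior Dirichlet(12/5, 6, 5)
obs 7: x=1 → posterior Dirichlet(12/5, 7, 5)
obs 8: x=2 → posterior Dirichlet(12/5, 7, 6)
obs 9: x=0 → posterior Dirichlet(17/5, 7, 6)

k = 5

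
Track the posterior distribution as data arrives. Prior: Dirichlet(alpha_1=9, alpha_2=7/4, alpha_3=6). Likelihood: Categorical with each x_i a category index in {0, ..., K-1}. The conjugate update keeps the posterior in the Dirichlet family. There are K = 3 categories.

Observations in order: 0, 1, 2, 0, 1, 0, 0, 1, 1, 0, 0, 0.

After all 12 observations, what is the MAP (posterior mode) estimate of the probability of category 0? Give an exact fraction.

60/103

obs 1: x=0 → posterior Dirichlet(10, 7/4, 6)
obs 2: x=1 → posterior Dirichlet(10, 11/4, 6)
obs 3: x=2 → posterior Dirichlet(10, 11/4, 7)
obs 4: x=0 → posterior Dirichlet(11, 11/4, 7)
obs 5: x=1 → posterior Dirichlet(11, 15/4, 7)
obs 6: x=0 → posterior Dirichlet(12, 15/4, 7)
obs 7: x=0 → posterior Dirichlet(13, 15/4, 7)
obs 8: x=1 → posterior Dirichlet(13, 19/4, 7)
obs 9: x=1 → posterior Dirichlet(13, 23/4, 7)
obs 10: x=0 → posterior Dirichlet(14, 23/4, 7)
obs 11: x=0 → posterior Dirichlet(15, 23/4, 7)
obs 12: x=0 → posterior Dirichlet(16, 23/4, 7)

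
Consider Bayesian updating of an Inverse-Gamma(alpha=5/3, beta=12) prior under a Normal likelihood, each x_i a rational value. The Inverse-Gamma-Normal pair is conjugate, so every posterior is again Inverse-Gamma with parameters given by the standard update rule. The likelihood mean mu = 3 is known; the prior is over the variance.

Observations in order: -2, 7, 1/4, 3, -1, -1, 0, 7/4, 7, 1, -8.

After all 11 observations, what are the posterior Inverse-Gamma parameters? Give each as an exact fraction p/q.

obs 1: x=-2 → posterior Inverse-Gamma(13/6, 49/2)
obs 2: x=7 → posterior Inverse-Gamma(8/3, 65/2)
obs 3: x=1/4 → posterior Inverse-Gamma(19/6, 1161/32)
obs 4: x=3 → posterior Inverse-Gamma(11/3, 1161/32)
obs 5: x=-1 → posterior Inverse-Gamma(25/6, 1417/32)
obs 6: x=-1 → posterior Inverse-Gamma(14/3, 1673/32)
obs 7: x=0 → posterior Inverse-Gamma(31/6, 1817/32)
obs 8: x=7/4 → posterior Inverse-Gamma(17/3, 921/16)
obs 9: x=7 → posterior Inverse-Gamma(37/6, 1049/16)
obs 10: x=1 → posterior Inverse-Gamma(20/3, 1081/16)
obs 11: x=-8 → posterior Inverse-Gamma(43/6, 2049/16)

alpha=43/6, beta=2049/16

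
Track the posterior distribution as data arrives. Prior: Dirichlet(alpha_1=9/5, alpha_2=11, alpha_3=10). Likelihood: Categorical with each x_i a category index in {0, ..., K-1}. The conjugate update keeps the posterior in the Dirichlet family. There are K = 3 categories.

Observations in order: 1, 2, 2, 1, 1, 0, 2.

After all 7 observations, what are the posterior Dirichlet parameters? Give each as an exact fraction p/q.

alpha_1=14/5, alpha_2=14, alpha_3=13

obs 1: x=1 → posterior Dirichlet(9/5, 12, 10)
obs 2: x=2 → posterior Dirichlet(9/5, 12, 11)
obs 3: x=2 → posterior Dirichlet(9/5, 12, 12)
obs 4: x=1 → posterior Dirichlet(9/5, 13, 12)
obs 5: x=1 → posterior Dirichlet(9/5, 14, 12)
obs 6: x=0 → posterior Dirichlet(14/5, 14, 12)
obs 7: x=2 → posterior Dirichlet(14/5, 14, 13)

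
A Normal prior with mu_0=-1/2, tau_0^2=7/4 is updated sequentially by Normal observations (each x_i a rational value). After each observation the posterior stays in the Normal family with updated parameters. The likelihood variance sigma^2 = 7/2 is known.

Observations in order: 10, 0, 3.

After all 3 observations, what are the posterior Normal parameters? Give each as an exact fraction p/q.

obs 1: x=10 → posterior Normal(3, 7/6)
obs 2: x=0 → posterior Normal(9/4, 7/8)
obs 3: x=3 → posterior Normal(12/5, 7/10)

mu_0=12/5, tau_0^2=7/10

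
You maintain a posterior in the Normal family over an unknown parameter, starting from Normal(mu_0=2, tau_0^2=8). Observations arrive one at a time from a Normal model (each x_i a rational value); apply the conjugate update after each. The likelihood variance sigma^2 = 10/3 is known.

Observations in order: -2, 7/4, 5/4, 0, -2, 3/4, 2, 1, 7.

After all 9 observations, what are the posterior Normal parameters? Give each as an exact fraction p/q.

obs 1: x=-2 → posterior Normal(-14/17, 40/17)
obs 2: x=7/4 → posterior Normal(7/29, 40/29)
obs 3: x=5/4 → posterior Normal(22/41, 40/41)
obs 4: x=0 → posterior Normal(22/53, 40/53)
obs 5: x=-2 → posterior Normal(-2/65, 8/13)
obs 6: x=3/4 → posterior Normal(1/11, 40/77)
obs 7: x=2 → posterior Normal(31/89, 40/89)
obs 8: x=1 → posterior Normal(43/101, 40/101)
obs 9: x=7 → posterior Normal(127/113, 40/113)

mu_0=127/113, tau_0^2=40/113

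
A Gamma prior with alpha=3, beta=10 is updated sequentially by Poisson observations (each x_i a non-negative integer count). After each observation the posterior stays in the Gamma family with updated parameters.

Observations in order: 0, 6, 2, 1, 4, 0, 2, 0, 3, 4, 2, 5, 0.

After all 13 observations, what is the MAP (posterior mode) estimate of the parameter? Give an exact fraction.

obs 1: x=0 → posterior Gamma(3, 11)
obs 2: x=6 → posterior Gamma(9, 12)
obs 3: x=2 → posterior Gamma(11, 13)
obs 4: x=1 → posterior Gamma(12, 14)
obs 5: x=4 → posterior Gamma(16, 15)
obs 6: x=0 → posterior Gamma(16, 16)
obs 7: x=2 → posterior Gamma(18, 17)
obs 8: x=0 → posterior Gamma(18, 18)
obs 9: x=3 → posterior Gamma(21, 19)
obs 10: x=4 → posterior Gamma(25, 20)
obs 11: x=2 → posterior Gamma(27, 21)
obs 12: x=5 → posterior Gamma(32, 22)
obs 13: x=0 → posterior Gamma(32, 23)

31/23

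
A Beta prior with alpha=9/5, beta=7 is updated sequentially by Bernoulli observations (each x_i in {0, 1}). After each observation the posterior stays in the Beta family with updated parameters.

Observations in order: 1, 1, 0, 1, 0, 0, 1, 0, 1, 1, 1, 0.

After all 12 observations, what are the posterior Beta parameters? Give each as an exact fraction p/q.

alpha=44/5, beta=12

obs 1: x=1 → posterior Beta(14/5, 7)
obs 2: x=1 → posterior Beta(19/5, 7)
obs 3: x=0 → posterior Beta(19/5, 8)
obs 4: x=1 → posterior Beta(24/5, 8)
obs 5: x=0 → posterior Beta(24/5, 9)
obs 6: x=0 → posterior Beta(24/5, 10)
obs 7: x=1 → posterior Beta(29/5, 10)
obs 8: x=0 → posterior Beta(29/5, 11)
obs 9: x=1 → posterior Beta(34/5, 11)
obs 10: x=1 → posterior Beta(39/5, 11)
obs 11: x=1 → posterior Beta(44/5, 11)
obs 12: x=0 → posterior Beta(44/5, 12)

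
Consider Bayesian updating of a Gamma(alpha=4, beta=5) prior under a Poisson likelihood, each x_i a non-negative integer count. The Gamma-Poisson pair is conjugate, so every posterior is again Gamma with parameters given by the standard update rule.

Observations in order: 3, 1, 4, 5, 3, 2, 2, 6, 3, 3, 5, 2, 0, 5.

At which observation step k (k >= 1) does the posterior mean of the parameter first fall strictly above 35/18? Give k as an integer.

obs 1: x=3 → posterior Gamma(7, 6)
obs 2: x=1 → posterior Gamma(8, 7)
obs 3: x=4 → posterior Gamma(12, 8)
obs 4: x=5 → posterior Gamma(17, 9)
obs 5: x=3 → posterior Gamma(20, 10)
obs 6: x=2 → posterior Gamma(22, 11)
obs 7: x=2 → posterior Gamma(24, 12)
obs 8: x=6 → posterior Gamma(30, 13)
obs 9: x=3 → posterior Gamma(33, 14)
obs 10: x=3 → posterior Gamma(36, 15)
obs 11: x=5 → posterior Gamma(41, 16)
obs 12: x=2 → posterior Gamma(43, 17)
obs 13: x=0 → posterior Gamma(43, 18)
obs 14: x=5 → posterior Gamma(48, 19)

k = 5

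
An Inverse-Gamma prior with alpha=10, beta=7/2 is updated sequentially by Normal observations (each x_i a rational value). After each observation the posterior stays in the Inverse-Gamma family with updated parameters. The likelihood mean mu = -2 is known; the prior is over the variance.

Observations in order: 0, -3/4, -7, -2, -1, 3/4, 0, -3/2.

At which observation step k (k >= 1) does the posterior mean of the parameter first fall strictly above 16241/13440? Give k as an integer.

k = 3

obs 1: x=0 → posterior Inverse-Gamma(21/2, 11/2)
obs 2: x=-3/4 → posterior Inverse-Gamma(11, 201/32)
obs 3: x=-7 → posterior Inverse-Gamma(23/2, 601/32)
obs 4: x=-2 → posterior Inverse-Gamma(12, 601/32)
obs 5: x=-1 → posterior Inverse-Gamma(25/2, 617/32)
obs 6: x=3/4 → posterior Inverse-Gamma(13, 369/16)
obs 7: x=0 → posterior Inverse-Gamma(27/2, 401/16)
obs 8: x=-3/2 → posterior Inverse-Gamma(14, 403/16)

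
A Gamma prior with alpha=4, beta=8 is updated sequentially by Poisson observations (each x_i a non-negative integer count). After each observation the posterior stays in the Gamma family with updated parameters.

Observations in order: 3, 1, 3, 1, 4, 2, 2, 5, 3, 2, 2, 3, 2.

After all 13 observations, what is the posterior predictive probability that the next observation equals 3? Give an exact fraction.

76385791392789250727002119265626856031159433452041599/497630777616951325132715326372819220817654565543346176

obs 1: x=3 → posterior Gamma(7, 9)
obs 2: x=1 → posterior Gamma(8, 10)
obs 3: x=3 → posterior Gamma(11, 11)
obs 4: x=1 → posterior Gamma(12, 12)
obs 5: x=4 → posterior Gamma(16, 13)
obs 6: x=2 → posterior Gamma(18, 14)
obs 7: x=2 → posterior Gamma(20, 15)
obs 8: x=5 → posterior Gamma(25, 16)
obs 9: x=3 → posterior Gamma(28, 17)
obs 10: x=2 → posterior Gamma(30, 18)
obs 11: x=2 → posterior Gamma(32, 19)
obs 12: x=3 → posterior Gamma(35, 20)
obs 13: x=2 → posterior Gamma(37, 21)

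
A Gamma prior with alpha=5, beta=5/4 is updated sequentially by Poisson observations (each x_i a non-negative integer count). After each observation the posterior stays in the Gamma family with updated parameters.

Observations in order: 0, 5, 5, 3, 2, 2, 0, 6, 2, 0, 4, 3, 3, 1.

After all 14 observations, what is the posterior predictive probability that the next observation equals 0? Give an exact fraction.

15795131119268516294472945025923847269465695393986761125816723595577514461/213524455152715236049015011728325682046312468310134136117994785308837890625

obs 1: x=0 → posterior Gamma(5, 9/4)
obs 2: x=5 → posterior Gamma(10, 13/4)
obs 3: x=5 → posterior Gamma(15, 17/4)
obs 4: x=3 → posterior Gamma(18, 21/4)
obs 5: x=2 → posterior Gamma(20, 25/4)
obs 6: x=2 → posterior Gamma(22, 29/4)
obs 7: x=0 → posterior Gamma(22, 33/4)
obs 8: x=6 → posterior Gamma(28, 37/4)
obs 9: x=2 → posterior Gamma(30, 41/4)
obs 10: x=0 → posterior Gamma(30, 45/4)
obs 11: x=4 → posterior Gamma(34, 49/4)
obs 12: x=3 → posterior Gamma(37, 53/4)
obs 13: x=3 → posterior Gamma(40, 57/4)
obs 14: x=1 → posterior Gamma(41, 61/4)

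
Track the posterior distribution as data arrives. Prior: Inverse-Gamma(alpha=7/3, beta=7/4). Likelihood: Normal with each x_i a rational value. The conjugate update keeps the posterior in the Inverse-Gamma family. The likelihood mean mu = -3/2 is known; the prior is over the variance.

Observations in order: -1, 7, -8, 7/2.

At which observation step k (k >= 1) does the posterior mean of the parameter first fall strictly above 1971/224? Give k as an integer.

k = 2

obs 1: x=-1 → posterior Inverse-Gamma(17/6, 15/8)
obs 2: x=7 → posterior Inverse-Gamma(10/3, 38)
obs 3: x=-8 → posterior Inverse-Gamma(23/6, 473/8)
obs 4: x=7/2 → posterior Inverse-Gamma(13/3, 573/8)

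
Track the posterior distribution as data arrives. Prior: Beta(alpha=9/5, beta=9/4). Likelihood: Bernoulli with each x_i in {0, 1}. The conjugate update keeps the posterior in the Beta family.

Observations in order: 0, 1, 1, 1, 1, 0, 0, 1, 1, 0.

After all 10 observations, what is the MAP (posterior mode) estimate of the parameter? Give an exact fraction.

136/241

obs 1: x=0 → posterior Beta(9/5, 13/4)
obs 2: x=1 → posterior Beta(14/5, 13/4)
obs 3: x=1 → posterior Beta(19/5, 13/4)
obs 4: x=1 → posterior Beta(24/5, 13/4)
obs 5: x=1 → posterior Beta(29/5, 13/4)
obs 6: x=0 → posterior Beta(29/5, 17/4)
obs 7: x=0 → posterior Beta(29/5, 21/4)
obs 8: x=1 → posterior Beta(34/5, 21/4)
obs 9: x=1 → posterior Beta(39/5, 21/4)
obs 10: x=0 → posterior Beta(39/5, 25/4)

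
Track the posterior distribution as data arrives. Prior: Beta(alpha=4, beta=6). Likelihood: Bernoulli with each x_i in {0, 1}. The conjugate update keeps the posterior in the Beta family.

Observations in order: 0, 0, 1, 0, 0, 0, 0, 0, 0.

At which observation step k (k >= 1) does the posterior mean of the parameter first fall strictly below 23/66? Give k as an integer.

k = 2

obs 1: x=0 → posterior Beta(4, 7)
obs 2: x=0 → posterior Beta(4, 8)
obs 3: x=1 → posterior Beta(5, 8)
obs 4: x=0 → posterior Beta(5, 9)
obs 5: x=0 → posterior Beta(5, 10)
obs 6: x=0 → posterior Beta(5, 11)
obs 7: x=0 → posterior Beta(5, 12)
obs 8: x=0 → posterior Beta(5, 13)
obs 9: x=0 → posterior Beta(5, 14)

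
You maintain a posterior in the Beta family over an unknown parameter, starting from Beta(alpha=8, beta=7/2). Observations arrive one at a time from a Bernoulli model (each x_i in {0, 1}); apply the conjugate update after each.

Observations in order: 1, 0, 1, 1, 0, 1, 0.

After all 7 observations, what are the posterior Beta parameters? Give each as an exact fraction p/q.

obs 1: x=1 → posterior Beta(9, 7/2)
obs 2: x=0 → posterior Beta(9, 9/2)
obs 3: x=1 → posterior Beta(10, 9/2)
obs 4: x=1 → posterior Beta(11, 9/2)
obs 5: x=0 → posterior Beta(11, 11/2)
obs 6: x=1 → posterior Beta(12, 11/2)
obs 7: x=0 → posterior Beta(12, 13/2)

alpha=12, beta=13/2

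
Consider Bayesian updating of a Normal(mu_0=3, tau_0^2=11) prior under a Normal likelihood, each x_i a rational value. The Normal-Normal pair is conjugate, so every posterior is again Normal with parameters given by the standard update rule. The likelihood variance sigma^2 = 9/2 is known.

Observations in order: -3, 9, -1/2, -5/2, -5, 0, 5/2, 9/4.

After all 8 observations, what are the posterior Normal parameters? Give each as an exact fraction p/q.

obs 1: x=-3 → posterior Normal(-39/31, 99/31)
obs 2: x=9 → posterior Normal(3, 99/53)
obs 3: x=-1/2 → posterior Normal(148/75, 33/25)
obs 4: x=-5/2 → posterior Normal(93/97, 99/97)
obs 5: x=-5 → posterior Normal(-1/7, 99/119)
obs 6: x=0 → posterior Normal(-17/141, 33/47)
obs 7: x=5/2 → posterior Normal(38/163, 99/163)
obs 8: x=9/4 → posterior Normal(35/74, 99/185)

mu_0=35/74, tau_0^2=99/185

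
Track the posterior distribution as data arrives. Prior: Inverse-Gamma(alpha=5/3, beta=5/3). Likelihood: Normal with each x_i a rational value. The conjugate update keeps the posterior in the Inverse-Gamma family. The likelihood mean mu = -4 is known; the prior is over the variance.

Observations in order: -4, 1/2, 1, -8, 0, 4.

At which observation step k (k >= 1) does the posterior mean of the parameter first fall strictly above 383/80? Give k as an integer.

k = 2

obs 1: x=-4 → posterior Inverse-Gamma(13/6, 5/3)
obs 2: x=1/2 → posterior Inverse-Gamma(8/3, 283/24)
obs 3: x=1 → posterior Inverse-Gamma(19/6, 583/24)
obs 4: x=-8 → posterior Inverse-Gamma(11/3, 775/24)
obs 5: x=0 → posterior Inverse-Gamma(25/6, 967/24)
obs 6: x=4 → posterior Inverse-Gamma(14/3, 1735/24)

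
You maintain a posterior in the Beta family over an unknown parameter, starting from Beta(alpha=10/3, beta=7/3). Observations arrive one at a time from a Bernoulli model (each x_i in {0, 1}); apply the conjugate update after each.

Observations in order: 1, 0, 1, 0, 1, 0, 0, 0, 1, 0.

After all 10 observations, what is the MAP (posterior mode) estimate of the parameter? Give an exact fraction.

obs 1: x=1 → posterior Beta(13/3, 7/3)
obs 2: x=0 → posterior Beta(13/3, 10/3)
obs 3: x=1 → posterior Beta(16/3, 10/3)
obs 4: x=0 → posterior Beta(16/3, 13/3)
obs 5: x=1 → posterior Beta(19/3, 13/3)
obs 6: x=0 → posterior Beta(19/3, 16/3)
obs 7: x=0 → posterior Beta(19/3, 19/3)
obs 8: x=0 → posterior Beta(19/3, 22/3)
obs 9: x=1 → posterior Beta(22/3, 22/3)
obs 10: x=0 → posterior Beta(22/3, 25/3)

19/41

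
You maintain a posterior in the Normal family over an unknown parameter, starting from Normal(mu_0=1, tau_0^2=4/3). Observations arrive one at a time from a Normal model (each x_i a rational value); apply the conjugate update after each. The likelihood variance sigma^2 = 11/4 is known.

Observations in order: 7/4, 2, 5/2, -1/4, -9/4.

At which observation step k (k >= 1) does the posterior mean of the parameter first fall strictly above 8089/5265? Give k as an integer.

k = 3

obs 1: x=7/4 → posterior Normal(61/49, 44/49)
obs 2: x=2 → posterior Normal(93/65, 44/65)
obs 3: x=5/2 → posterior Normal(133/81, 44/81)
obs 4: x=-1/4 → posterior Normal(129/97, 44/97)
obs 5: x=-9/4 → posterior Normal(93/113, 44/113)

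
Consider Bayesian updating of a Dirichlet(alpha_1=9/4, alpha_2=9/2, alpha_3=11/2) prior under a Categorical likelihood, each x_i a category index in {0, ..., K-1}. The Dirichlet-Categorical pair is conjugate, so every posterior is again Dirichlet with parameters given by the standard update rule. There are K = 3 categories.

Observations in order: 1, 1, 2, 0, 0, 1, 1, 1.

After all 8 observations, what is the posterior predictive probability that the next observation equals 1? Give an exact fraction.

obs 1: x=1 → posterior Dirichlet(9/4, 11/2, 11/2)
obs 2: x=1 → posterior Dirichlet(9/4, 13/2, 11/2)
obs 3: x=2 → posterior Dirichlet(9/4, 13/2, 13/2)
obs 4: x=0 → posterior Dirichlet(13/4, 13/2, 13/2)
obs 5: x=0 → posterior Dirichlet(17/4, 13/2, 13/2)
obs 6: x=1 → posterior Dirichlet(17/4, 15/2, 13/2)
obs 7: x=1 → posterior Dirichlet(17/4, 17/2, 13/2)
obs 8: x=1 → posterior Dirichlet(17/4, 19/2, 13/2)

38/81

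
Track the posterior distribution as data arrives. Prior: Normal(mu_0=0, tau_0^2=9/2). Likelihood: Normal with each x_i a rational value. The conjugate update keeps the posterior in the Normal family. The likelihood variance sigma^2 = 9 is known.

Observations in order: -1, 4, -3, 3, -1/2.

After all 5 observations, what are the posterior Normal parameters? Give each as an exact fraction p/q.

obs 1: x=-1 → posterior Normal(-1/3, 3)
obs 2: x=4 → posterior Normal(3/4, 9/4)
obs 3: x=-3 → posterior Normal(0, 9/5)
obs 4: x=3 → posterior Normal(1/2, 3/2)
obs 5: x=-1/2 → posterior Normal(5/14, 9/7)

mu_0=5/14, tau_0^2=9/7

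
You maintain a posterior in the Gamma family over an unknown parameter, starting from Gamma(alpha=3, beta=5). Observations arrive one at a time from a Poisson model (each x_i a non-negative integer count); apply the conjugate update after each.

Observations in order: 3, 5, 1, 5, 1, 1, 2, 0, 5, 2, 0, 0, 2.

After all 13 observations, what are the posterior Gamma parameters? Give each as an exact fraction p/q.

alpha=30, beta=18

obs 1: x=3 → posterior Gamma(6, 6)
obs 2: x=5 → posterior Gamma(11, 7)
obs 3: x=1 → posterior Gamma(12, 8)
obs 4: x=5 → posterior Gamma(17, 9)
obs 5: x=1 → posterior Gamma(18, 10)
obs 6: x=1 → posterior Gamma(19, 11)
obs 7: x=2 → posterior Gamma(21, 12)
obs 8: x=0 → posterior Gamma(21, 13)
obs 9: x=5 → posterior Gamma(26, 14)
obs 10: x=2 → posterior Gamma(28, 15)
obs 11: x=0 → posterior Gamma(28, 16)
obs 12: x=0 → posterior Gamma(28, 17)
obs 13: x=2 → posterior Gamma(30, 18)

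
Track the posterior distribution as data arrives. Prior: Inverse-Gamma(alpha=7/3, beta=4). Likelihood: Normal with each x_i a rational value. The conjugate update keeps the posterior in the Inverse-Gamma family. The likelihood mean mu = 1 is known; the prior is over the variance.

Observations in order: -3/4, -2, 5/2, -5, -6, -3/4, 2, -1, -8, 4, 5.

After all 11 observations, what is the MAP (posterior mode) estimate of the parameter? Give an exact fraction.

obs 1: x=-3/4 → posterior Inverse-Gamma(17/6, 177/32)
obs 2: x=-2 → posterior Inverse-Gamma(10/3, 321/32)
obs 3: x=5/2 → posterior Inverse-Gamma(23/6, 357/32)
obs 4: x=-5 → posterior Inverse-Gamma(13/3, 933/32)
obs 5: x=-6 → posterior Inverse-Gamma(29/6, 1717/32)
obs 6: x=-3/4 → posterior Inverse-Gamma(16/3, 883/16)
obs 7: x=2 → posterior Inverse-Gamma(35/6, 891/16)
obs 8: x=-1 → posterior Inverse-Gamma(19/3, 923/16)
obs 9: x=-8 → posterior Inverse-Gamma(41/6, 1571/16)
obs 10: x=4 → posterior Inverse-Gamma(22/3, 1643/16)
obs 11: x=5 → posterior Inverse-Gamma(47/6, 1771/16)

5313/424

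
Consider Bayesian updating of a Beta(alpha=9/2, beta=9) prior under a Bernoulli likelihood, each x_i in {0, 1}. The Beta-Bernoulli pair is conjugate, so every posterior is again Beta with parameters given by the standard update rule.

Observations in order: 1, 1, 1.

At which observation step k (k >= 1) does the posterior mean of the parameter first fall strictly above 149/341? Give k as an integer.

obs 1: x=1 → posterior Beta(11/2, 9)
obs 2: x=1 → posterior Beta(13/2, 9)
obs 3: x=1 → posterior Beta(15/2, 9)

k = 3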